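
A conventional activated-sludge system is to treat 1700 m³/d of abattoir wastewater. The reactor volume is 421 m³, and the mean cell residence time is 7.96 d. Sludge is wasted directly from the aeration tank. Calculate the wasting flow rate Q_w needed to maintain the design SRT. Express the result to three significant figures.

With mixed-liquor wasting, θ_c = V/Q_w, so Q_w = V/θ_c = 421.0/7.96 = 52.89 m³/d.

Q_w ≈ 52.9 m³/d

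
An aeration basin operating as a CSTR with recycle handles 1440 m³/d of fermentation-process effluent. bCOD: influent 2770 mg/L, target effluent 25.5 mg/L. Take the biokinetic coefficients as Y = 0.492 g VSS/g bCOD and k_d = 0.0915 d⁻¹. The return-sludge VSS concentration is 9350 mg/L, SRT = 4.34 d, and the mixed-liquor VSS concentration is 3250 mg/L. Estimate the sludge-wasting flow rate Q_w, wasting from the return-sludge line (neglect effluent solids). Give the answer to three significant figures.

From the SRT design equation V = Y Q (S₀−S) θ_c / [X (1 + k_d θ_c)] = 0.492 × 1440 × (2770 − 25.5) × 4.34 / [3250 × (1 + 0.0915 × 4.34)] = 8.44×10^6 / 4541 = 1859 m³.
Wasting from the return line (neglecting effluent solids): Q_w = V·X / (θ_c·X_r) = 1859 × 3250 / (4.34 × 9350) = 148.8 m³/d.

Q_w ≈ 149 m³/d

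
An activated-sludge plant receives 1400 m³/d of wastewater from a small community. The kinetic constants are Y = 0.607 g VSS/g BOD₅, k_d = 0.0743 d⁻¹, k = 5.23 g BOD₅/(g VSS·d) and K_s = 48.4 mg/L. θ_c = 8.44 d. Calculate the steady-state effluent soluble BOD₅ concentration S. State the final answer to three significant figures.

Effluent substrate depends only on kinetics and SRT: S = K_s(1 + k_d θ_c) / [θ_c(Yk − k_d) − 1] = 48.4 × (1 + 0.0743 × 8.44) / [8.44 × (0.607 × 5.23 − 0.0743) − 1] = 78.75 / 25.17 = 3.129 mg/L.

S ≈ 3.13 mg/L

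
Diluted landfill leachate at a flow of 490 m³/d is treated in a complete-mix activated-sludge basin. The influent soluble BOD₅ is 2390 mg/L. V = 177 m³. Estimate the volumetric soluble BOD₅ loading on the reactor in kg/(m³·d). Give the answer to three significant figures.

L_v = Q S₀ / V = 490 × 2390 × 10⁻³ / 177.0 = 6.616 kg/(m³·d).

L_v ≈ 6.62 kg soluble BOD₅/(m³·d)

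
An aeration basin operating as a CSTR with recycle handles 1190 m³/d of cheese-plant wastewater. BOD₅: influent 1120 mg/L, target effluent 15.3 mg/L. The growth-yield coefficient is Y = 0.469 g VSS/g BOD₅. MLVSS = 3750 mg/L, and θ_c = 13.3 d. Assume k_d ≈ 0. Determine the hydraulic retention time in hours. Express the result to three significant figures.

τ ≈ 44.1 h

V·X = Y·Q·ΔS·θ_c gives V = 0.469 × 1190 × (1120 − 15.3) × 13.3 / 3750 = 2187 m³.
HRT = V/Q = 2187 m³ / 1190 m³·d⁻¹ = 1.838 d × 24 = 44.10 h.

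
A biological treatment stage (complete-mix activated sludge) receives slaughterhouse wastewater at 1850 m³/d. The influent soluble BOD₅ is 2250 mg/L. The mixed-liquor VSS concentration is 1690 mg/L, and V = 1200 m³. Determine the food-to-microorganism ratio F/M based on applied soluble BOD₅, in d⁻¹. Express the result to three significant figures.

Food-to-microorganism ratio F/M = Q S₀ / (V X) = 1850 × 2250 / (1200 × 1690) = 2.053 d⁻¹.

F/M ≈ 2.05 d⁻¹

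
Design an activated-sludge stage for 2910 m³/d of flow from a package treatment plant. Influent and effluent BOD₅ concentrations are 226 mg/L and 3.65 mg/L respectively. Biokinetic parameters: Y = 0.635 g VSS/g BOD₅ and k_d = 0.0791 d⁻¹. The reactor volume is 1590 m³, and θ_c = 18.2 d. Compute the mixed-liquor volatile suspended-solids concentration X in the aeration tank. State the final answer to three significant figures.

X = Y·Q·ΔS·θ_c / [V·(1 + k_d θ_c)] = 0.635 × 2910 × (226 − 3.65) × 18.2 / [1590 × (1 + 0.0791 × 18.2)] = 1928 mg/L.

X ≈ 1930 mg/L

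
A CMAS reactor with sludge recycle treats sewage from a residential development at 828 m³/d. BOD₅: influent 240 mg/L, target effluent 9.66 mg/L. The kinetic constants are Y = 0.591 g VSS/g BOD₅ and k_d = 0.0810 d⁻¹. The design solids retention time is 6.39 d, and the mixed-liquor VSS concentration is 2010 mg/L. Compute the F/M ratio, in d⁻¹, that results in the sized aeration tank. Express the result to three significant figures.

From the SRT design equation V = Y Q (S₀−S) θ_c / [X (1 + k_d θ_c)] = 0.591 × 828 × (240 − 9.66) × 6.39 / [2010 × (1 + 0.0810 × 6.39)] = 7.2×10^5 / 3050 = 236.1 m³.
F/M = Q·S₀ / (V·X) = 828 × 240 / (236.1 × 2010) = 0.4187 g BOD₅·(g VSS·d)⁻¹.

F/M ≈ 0.419 d⁻¹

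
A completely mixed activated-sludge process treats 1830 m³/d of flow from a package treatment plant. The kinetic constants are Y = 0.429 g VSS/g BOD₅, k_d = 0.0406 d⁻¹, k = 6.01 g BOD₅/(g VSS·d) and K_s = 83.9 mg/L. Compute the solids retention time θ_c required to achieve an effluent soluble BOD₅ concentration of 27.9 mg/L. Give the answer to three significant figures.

At the target effluent, Y k S/(K_s+S) = 0.429×6.01×27.9/111.8 = 0.6434 d⁻¹.
θ_c = 1/(μ − k_d) = 1/(0.6434 − 0.0406) = 1/0.6028 = 1.659 d.

θ_c ≈ 1.66 d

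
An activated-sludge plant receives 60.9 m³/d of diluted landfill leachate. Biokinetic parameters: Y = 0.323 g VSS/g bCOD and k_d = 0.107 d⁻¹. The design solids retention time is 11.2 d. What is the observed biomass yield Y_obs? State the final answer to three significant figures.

Y_obs ≈ 0.147 g VSS/g bCOD

Observed yield with endogenous decay: Y_obs = Y / (1 + k_d·θ_c) = 0.323 / (1 + 0.107 × 11.2) = 0.323 / 2.198 = 0.1469 g VSS/g bCOD.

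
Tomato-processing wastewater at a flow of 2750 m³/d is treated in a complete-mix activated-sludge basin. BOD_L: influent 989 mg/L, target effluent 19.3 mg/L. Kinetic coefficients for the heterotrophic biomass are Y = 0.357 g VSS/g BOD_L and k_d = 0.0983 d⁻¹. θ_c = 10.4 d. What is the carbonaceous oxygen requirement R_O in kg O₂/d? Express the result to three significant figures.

R_O ≈ 2000 kg O₂/d

Correct the yield for decay: Y_obs = Y/(1 + k_d θ_c) = 0.357 / (1 + 0.0983 × 10.4) = 0.357 / 2.022 = 0.1765.
Mass of BOD_L removed per day: Q(S₀ − S) = 2750 × 969.7 g/m³ = 2667 kg/d.
Net sludge production P_X = 0.1765 × 2667 = 470.7 kg VSS/d.
R_O = Q·(S₀ − S) − 1.42·P_X = 2667 − 1.42 × 470.7 = 1998 kg O₂/d.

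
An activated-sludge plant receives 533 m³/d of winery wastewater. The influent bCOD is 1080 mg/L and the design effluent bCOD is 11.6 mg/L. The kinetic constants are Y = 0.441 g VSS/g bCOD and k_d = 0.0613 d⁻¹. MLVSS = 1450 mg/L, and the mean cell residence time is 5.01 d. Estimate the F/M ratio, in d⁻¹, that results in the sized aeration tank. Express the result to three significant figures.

F/M ≈ 0.598 d⁻¹

Rearranging the biomass balance for a CMAS with decay, V = Y·Q·ΔS·θ_c / [X·(1+k_d θ_c)] = 0.441 × 533 × (1080 − 11.6) × 5.01 / [1450 × (1 + 0.0613 × 5.01)] = 1.26×10^6 / 1895 = 663.8 m³.
F/M = applied load / biomass = Q·S₀/(V·X) = 533 × 1080 / (663.8 × 1450) = 0.5980 d⁻¹.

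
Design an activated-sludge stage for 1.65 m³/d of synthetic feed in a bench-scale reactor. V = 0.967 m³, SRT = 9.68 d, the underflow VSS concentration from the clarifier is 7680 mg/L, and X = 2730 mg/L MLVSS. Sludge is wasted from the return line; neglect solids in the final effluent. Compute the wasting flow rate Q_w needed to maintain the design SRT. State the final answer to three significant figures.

θ_c = V·X/(Q_w·X_r) when wasting from the recycle, so Q_w = V·X/(θ_c·X_r) = 0.9670 × 2730 / (9.68 × 7680) = 0.03551 m³/d.

Q_w ≈ 0.0355 m³/d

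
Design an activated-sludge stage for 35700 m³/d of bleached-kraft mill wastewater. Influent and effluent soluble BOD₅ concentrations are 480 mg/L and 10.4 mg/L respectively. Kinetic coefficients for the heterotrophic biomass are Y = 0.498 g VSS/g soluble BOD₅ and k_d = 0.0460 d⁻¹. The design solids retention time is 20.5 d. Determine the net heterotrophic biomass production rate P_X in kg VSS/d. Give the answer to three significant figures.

Correct the yield for decay: Y_obs = Y/(1 + k_d θ_c) = 0.498 / (1 + 0.0460 × 20.5) = 0.498 / 1.943 = 0.2563.
Substrate removed = Q·(S₀ − S) = 35700 m³/d × (480 − 10.4) g/m³ = 1.68×10^7 g/d = 16765 kg/d.
Biomass produced: P_X = Y_obs·Q·ΔS = 0.2563 × 16765 ≈ 4297 kg VSS/d.

P_X ≈ 4300 kg VSS/d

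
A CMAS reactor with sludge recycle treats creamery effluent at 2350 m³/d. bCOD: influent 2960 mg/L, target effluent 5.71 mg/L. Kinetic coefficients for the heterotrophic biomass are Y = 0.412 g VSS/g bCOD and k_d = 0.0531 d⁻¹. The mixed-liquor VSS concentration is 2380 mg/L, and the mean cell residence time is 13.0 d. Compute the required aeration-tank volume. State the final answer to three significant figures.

V ≈ 9240 m³

Steady-state biomass mass balance: V·X·(1 + k_d·θ_c) = Y·Q·(S₀ − S)·θ_c, so V = 0.412 × 2350 × (2960 − 5.71) × 13.0 / [2380 × (1 + 0.0531 × 13.0)] = 3.72×10^7 / 4023 = 9243 m³.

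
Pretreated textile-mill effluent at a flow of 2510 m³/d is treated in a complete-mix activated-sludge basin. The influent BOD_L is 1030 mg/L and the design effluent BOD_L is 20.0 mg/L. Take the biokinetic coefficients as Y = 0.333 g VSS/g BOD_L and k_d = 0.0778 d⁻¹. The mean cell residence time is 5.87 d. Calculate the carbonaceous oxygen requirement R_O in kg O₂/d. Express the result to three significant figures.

Observed yield with endogenous decay: Y_obs = Y / (1 + k_d·θ_c) = 0.333 / (1 + 0.0778 × 5.87) = 0.333 / 1.457 = 0.2286 g VSS/g BOD_L.
ΔS = 1030 − 20.0 = 1010 mg/L, so the substrate removal rate is 2510 × 1010/1000 = 2535 kg BOD_L/d.
Net sludge production P_X = 0.2286 × 2535 = 579.5 kg VSS/d.
R_O = Q·(S₀ − S) − 1.42·P_X = 2535 − 1.42 × 579.5 = 1712 kg O₂/d.

R_O ≈ 1710 kg O₂/d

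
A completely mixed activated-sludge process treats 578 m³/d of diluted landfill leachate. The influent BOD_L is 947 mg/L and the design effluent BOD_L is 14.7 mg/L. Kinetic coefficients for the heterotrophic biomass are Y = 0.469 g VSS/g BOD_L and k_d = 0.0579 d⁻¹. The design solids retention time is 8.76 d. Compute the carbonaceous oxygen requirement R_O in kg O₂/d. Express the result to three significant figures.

R_O ≈ 301 kg O₂/d

Correct the yield for decay: Y_obs = Y/(1 + k_d θ_c) = 0.469 / (1 + 0.0579 × 8.76) = 0.469 / 1.507 = 0.3112.
Q·(S₀ − S) = 578 × (947 − 14.7) × 10⁻³ = 538.9 kg/d removed.
Net sludge production P_X = 0.3112 × 538.9 = 167.7 kg VSS/d.
R_O = Q·ΔS − 1.42 P_X = 538.9 − 238.1 = 300.8 kg O₂/d.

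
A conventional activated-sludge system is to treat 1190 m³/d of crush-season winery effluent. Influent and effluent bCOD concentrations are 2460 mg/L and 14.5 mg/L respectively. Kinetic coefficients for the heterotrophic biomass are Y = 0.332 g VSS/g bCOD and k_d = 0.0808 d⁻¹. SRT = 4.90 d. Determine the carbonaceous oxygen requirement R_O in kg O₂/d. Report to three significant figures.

Y_obs = Y / (1 + k_d θ_c) = 0.332 / (1 + 0.0808 × 4.90) = 0.332 / 1.396 = 0.2378.
Mass of bCOD removed per day: Q(S₀ − S) = 1190 × 2446 g/m³ = 2910 kg/d.
Net sludge production P_X = 0.2378 × 2910 = 692.1 kg VSS/d.
Carbonaceous O₂ demand = substrate oxidised − cell-mass equivalent = 2910 − 1.42 × 692.1 = 1927 kg O₂/d.

R_O ≈ 1930 kg O₂/d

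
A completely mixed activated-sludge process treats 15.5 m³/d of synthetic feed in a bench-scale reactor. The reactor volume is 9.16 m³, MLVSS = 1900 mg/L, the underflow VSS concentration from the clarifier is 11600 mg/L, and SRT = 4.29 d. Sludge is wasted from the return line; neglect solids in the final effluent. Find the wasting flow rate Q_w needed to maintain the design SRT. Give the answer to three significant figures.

Q_w = (V·X)/(θ_c X_r) = 9.160 × 1900 / (4.29 × 11600) = 0.3497 m³/d.

Q_w ≈ 0.350 m³/d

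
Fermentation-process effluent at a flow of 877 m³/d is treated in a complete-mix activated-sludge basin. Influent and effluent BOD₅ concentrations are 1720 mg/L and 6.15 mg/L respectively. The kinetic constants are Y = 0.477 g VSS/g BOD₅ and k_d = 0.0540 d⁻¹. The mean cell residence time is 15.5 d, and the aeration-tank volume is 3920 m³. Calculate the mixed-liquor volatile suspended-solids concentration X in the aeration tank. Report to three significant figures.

X ≈ 1540 mg/L

Solving the biomass balance for X: X = Y Q (S₀−S) θ_c / [V (1+k_d θ_c)] = 0.477 × 877 × (1720 − 6.15) × 15.5 / [3920 × (1 + 0.0540 × 15.5)] = 1543 mg/L.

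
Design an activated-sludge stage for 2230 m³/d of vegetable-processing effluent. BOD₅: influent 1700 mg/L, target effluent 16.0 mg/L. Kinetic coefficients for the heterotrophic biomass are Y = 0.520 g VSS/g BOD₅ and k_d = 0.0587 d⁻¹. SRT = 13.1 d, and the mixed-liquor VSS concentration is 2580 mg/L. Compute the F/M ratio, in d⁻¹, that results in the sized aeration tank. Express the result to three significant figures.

F/M ≈ 0.262 d⁻¹

From the SRT design equation V = Y Q (S₀−S) θ_c / [X (1 + k_d θ_c)] = 0.520 × 2230 × (1700 − 16.0) × 13.1 / [2580 × (1 + 0.0587 × 13.1)] = 2.56×10^7 / 4564 = 5605 m³.
F/M = Q·S₀ / (V·X) = 2230 × 1700 / (5605 × 2580) = 0.2622 g BOD₅·(g VSS·d)⁻¹.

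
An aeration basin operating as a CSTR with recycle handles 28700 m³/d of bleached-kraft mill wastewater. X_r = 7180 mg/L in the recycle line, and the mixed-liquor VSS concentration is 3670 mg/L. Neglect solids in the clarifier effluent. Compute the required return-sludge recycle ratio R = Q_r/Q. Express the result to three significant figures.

Solids balance on the clarifier gives (1+R)X = R·X_r, so R = X/(X_r − X) = 3670 / (7180 − 3670) = 1.046.

R ≈ 1.05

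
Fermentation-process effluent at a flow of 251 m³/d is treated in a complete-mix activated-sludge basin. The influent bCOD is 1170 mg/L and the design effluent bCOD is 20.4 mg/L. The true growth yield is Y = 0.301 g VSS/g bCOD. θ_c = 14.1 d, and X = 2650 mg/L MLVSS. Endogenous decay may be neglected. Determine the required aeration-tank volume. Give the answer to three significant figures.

V ≈ 462 m³

With k_d = 0 the design equation reduces to V = Y Q (S₀−S) θ_c / X = 0.301 × 251 × (1170 − 20.4) × 14.1 / 2650 = 462.1 m³.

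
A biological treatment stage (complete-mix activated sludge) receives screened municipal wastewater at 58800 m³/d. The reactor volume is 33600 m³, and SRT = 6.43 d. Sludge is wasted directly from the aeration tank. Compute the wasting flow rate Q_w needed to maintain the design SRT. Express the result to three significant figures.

Q_w ≈ 5230 m³/d

With mixed-liquor wasting, θ_c = V/Q_w, so Q_w = V/θ_c = 33600/6.43 = 5226 m³/d.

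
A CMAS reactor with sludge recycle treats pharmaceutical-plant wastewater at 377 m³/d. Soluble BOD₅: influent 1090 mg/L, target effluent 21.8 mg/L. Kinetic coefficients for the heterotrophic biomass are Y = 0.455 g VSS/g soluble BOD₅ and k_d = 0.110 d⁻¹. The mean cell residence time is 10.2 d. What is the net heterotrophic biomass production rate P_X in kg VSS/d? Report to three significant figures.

Observed yield with endogenous decay: Y_obs = Y / (1 + k_d·θ_c) = 0.455 / (1 + 0.110 × 10.2) = 0.455 / 2.122 = 0.2144 g VSS/g soluble BOD₅.
ΔS = 1090 − 21.8 = 1068 mg/L, so the substrate removal rate is 377 × 1068/1000 = 402.7 kg soluble BOD₅/d.
Biomass produced: P_X = Y_obs·Q·ΔS = 0.2144 × 402.7 ≈ 86.35 kg VSS/d.

P_X ≈ 86.3 kg VSS/d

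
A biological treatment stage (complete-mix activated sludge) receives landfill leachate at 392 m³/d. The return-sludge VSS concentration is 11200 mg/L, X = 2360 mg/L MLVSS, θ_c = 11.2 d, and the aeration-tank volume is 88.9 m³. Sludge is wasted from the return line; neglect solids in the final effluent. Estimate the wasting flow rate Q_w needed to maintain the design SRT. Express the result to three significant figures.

Q_w ≈ 1.67 m³/d

Wasting from the return line (neglecting effluent solids): Q_w = V·X / (θ_c·X_r) = 88.90 × 2360 / (11.2 × 11200) = 1.673 m³/d.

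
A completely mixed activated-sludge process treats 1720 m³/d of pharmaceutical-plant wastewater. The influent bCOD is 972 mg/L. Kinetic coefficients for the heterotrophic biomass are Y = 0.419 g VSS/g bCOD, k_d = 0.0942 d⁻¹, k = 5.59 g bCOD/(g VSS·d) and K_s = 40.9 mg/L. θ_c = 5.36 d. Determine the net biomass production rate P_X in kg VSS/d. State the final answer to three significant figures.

P_X ≈ 463 kg VSS/d

Effluent substrate depends only on kinetics and SRT: S = K_s(1 + k_d θ_c) / [θ_c(Yk − k_d) − 1] = 40.9 × (1 + 0.0942 × 5.36) / [5.36 × (0.419 × 5.59 − 0.0942) − 1] = 61.55 / 11.05 = 5.571 mg/L.
Observed yield with endogenous decay: Y_obs = Y / (1 + k_d·θ_c) = 0.419 / (1 + 0.0942 × 5.36) = 0.419 / 1.505 = 0.2784 g VSS/g bCOD.
ΔS = 972 − 5.57 = 966.4 mg/L, so the substrate removal rate is 1720 × 966.4/1000 = 1662 kg bCOD/d.
Biomass produced: P_X = Y_obs·Q·ΔS = 0.2784 × 1662 ≈ 462.8 kg VSS/d.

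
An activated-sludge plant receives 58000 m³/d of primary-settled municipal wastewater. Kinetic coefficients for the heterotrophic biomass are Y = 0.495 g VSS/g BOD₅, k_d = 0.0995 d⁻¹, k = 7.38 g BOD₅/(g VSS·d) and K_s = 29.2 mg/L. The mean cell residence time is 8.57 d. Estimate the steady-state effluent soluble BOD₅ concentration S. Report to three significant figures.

From the Monod/SRT balance for a CMAS, S = K_s·(1+k_d θ_c)/[θ_c·(Y k − k_d) − 1] = 29.2 × (1 + 0.0995 × 8.57) / [8.57 × (0.495 × 7.38 − 0.0995) − 1] = 54.10 / 29.45 = 1.837 mg/L.

S ≈ 1.84 mg/L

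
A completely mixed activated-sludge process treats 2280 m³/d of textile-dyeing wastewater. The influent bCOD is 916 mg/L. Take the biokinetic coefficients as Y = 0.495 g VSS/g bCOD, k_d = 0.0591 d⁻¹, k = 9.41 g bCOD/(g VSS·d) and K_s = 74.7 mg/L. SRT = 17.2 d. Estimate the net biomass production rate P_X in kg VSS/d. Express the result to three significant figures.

P_X ≈ 512 kg VSS/d

Effluent substrate depends only on kinetics and SRT: S = K_s(1 + k_d θ_c) / [θ_c(Yk − k_d) − 1] = 74.7 × (1 + 0.0591 × 17.2) / [17.2 × (0.495 × 9.41 − 0.0591) − 1] = 150.6 / 78.10 = 1.929 mg/L.
The observed yield is Y_obs = Y/(1 + k_d·θ_c) = 0.495 / (1 + 0.0591 × 17.2) = 0.495 / 2.017 = 0.2455 g VSS per g bCOD removed.
Q·(S₀ − S) = 2280 × (916 − 1.93) × 10⁻³ = 2084 kg/d removed.
Biomass produced: P_X = Y_obs·Q·ΔS = 0.2455 × 2084 ≈ 511.6 kg VSS/d.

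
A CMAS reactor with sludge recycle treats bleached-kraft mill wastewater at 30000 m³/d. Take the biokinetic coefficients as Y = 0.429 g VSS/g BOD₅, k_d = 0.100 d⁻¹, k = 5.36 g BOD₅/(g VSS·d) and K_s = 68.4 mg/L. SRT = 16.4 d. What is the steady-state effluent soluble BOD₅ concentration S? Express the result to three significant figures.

S ≈ 5.15 mg/L

Effluent substrate depends only on kinetics and SRT: S = K_s(1 + k_d θ_c) / [θ_c(Yk − k_d) − 1] = 68.4 × (1 + 0.100 × 16.4) / [16.4 × (0.429 × 5.36 − 0.100) − 1] = 180.6 / 35.07 = 5.149 mg/L.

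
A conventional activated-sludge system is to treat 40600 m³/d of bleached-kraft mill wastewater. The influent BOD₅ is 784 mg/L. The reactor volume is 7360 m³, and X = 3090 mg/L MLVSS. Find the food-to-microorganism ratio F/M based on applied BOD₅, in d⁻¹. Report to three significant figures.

F/M ≈ 1.40 d⁻¹

Food-to-microorganism ratio F/M = Q S₀ / (V X) = 40600 × 784 / (7360 × 3090) = 1.400 d⁻¹.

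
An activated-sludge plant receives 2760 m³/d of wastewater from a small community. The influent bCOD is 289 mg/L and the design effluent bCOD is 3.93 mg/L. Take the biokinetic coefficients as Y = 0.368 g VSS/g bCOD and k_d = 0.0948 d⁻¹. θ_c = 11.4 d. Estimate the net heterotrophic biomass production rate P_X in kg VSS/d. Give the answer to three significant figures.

Y_obs = Y / (1 + k_d θ_c) = 0.368 / (1 + 0.0948 × 11.4) = 0.368 / 2.081 = 0.1769.
Mass of bCOD removed per day: Q(S₀ − S) = 2760 × 285.1 g/m³ = 786.8 kg/d.
Net biomass production P_X = Y_obs × Q·(S₀ − S) = 0.1769 × 786.8 = 139.2 kg VSS/d.

P_X ≈ 139 kg VSS/d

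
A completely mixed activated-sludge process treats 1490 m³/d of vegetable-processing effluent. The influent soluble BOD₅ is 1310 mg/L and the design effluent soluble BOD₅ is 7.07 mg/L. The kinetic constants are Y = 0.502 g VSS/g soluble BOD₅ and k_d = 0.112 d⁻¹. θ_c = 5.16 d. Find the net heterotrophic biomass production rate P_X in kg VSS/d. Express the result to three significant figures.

The observed yield is Y_obs = Y/(1 + k_d·θ_c) = 0.502 / (1 + 0.112 × 5.16) = 0.502 / 1.578 = 0.3181 g VSS per g soluble BOD₅ removed.
ΔS = 1310 − 7.07 = 1303 mg/L, so the substrate removal rate is 1490 × 1303/1000 = 1941 kg soluble BOD₅/d.
Net biomass production P_X = Y_obs × Q·(S₀ − S) = 0.3181 × 1941 = 617.6 kg VSS/d.

P_X ≈ 618 kg VSS/d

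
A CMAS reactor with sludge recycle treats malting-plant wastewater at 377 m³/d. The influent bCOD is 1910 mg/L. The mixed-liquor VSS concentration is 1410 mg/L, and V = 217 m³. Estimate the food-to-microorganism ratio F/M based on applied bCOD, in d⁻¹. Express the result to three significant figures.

Food-to-microorganism ratio F/M = Q S₀ / (V X) = 377 × 1910 / (217.0 × 1410) = 2.353 d⁻¹.

F/M ≈ 2.35 d⁻¹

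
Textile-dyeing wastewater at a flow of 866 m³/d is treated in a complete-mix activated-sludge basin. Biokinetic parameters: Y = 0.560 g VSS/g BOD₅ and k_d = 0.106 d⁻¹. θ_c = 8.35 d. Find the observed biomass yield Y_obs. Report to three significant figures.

Observed yield with endogenous decay: Y_obs = Y / (1 + k_d·θ_c) = 0.560 / (1 + 0.106 × 8.35) = 0.560 / 1.885 = 0.2971 g VSS/g BOD₅.

Y_obs ≈ 0.297 g VSS/g BOD₅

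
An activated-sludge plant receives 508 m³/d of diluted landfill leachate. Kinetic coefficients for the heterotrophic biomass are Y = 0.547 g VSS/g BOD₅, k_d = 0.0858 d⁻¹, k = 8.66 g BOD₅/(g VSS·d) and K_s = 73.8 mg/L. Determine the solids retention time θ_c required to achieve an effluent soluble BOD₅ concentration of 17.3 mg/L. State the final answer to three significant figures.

θ_c ≈ 1.23 d

Specific growth rate at S = 17.3 mg/L: μ = YkS/(K_s+S) = 0.547·8.66·17.3/(73.8+17.3) = 0.8996 d⁻¹.
θ_c = 1/(μ − k_d) = 1/(0.8996 − 0.0858) = 1/0.8138 = 1.229 d.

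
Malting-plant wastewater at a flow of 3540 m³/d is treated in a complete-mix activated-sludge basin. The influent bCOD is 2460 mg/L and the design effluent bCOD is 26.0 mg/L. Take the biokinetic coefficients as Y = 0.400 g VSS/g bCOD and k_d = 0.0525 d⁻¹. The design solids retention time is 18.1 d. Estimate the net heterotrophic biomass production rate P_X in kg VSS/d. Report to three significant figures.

Observed yield with endogenous decay: Y_obs = Y / (1 + k_d·θ_c) = 0.400 / (1 + 0.0525 × 18.1) = 0.400 / 1.950 = 0.2051 g VSS/g bCOD.
ΔS = 2460 − 26.0 = 2434 mg/L, so the substrate removal rate is 3540 × 2434/1000 = 8616 kg bCOD/d.
So the net sludge growth is P_X = 0.2051 × 8616 = 1767 kg VSS/d.

P_X ≈ 1770 kg VSS/d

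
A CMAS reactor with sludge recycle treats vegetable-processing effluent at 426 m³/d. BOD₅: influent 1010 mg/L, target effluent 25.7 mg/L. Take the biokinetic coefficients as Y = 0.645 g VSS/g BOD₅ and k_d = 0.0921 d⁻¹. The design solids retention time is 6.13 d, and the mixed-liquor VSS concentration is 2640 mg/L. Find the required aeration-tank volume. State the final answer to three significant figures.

From the SRT design equation V = Y Q (S₀−S) θ_c / [X (1 + k_d θ_c)] = 0.645 × 426 × (1010 − 25.7) × 6.13 / [2640 × (1 + 0.0921 × 6.13)] = 1.66×10^6 / 4130 = 401.4 m³.

V ≈ 401 m³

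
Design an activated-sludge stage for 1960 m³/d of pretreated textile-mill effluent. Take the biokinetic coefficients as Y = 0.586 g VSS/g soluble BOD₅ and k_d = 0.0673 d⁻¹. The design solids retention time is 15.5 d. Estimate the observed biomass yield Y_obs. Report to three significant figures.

Correct the yield for decay: Y_obs = Y/(1 + k_d θ_c) = 0.586 / (1 + 0.0673 × 15.5) = 0.586 / 2.043 = 0.2868.

Y_obs ≈ 0.287 g VSS/g soluble BOD₅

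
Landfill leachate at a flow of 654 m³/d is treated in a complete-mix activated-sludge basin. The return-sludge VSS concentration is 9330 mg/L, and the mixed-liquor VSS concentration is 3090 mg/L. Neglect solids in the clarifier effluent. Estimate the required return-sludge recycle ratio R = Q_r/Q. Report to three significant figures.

Solids balance on the clarifier gives (1+R)X = R·X_r, so R = X/(X_r − X) = 3090 / (9330 − 3090) = 0.4952.

R ≈ 0.495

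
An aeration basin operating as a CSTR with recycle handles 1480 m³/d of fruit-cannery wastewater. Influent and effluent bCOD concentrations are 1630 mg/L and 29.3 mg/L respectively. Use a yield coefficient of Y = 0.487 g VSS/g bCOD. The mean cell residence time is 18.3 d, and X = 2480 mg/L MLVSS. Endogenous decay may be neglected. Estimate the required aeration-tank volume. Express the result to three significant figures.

V ≈ 8510 m³

With k_d = 0 the design equation reduces to V = Y Q (S₀−S) θ_c / X = 0.487 × 1480 × (1630 − 29.3) × 18.3 / 2480 = 8513 m³.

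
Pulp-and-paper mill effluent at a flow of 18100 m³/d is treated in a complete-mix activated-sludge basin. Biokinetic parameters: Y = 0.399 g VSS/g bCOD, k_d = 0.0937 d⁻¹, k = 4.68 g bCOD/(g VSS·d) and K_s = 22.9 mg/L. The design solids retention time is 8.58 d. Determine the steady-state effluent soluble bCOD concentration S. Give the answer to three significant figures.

S ≈ 2.91 mg/L

For a completely mixed reactor with recycle the Lawrence–McCarty relation gives S = K_s·(1 + k_d·θ_c) / [θ_c·(Y·k − k_d) − 1] = 22.9 × (1 + 0.0937 × 8.58) / [8.58 × (0.399 × 4.68 − 0.0937) − 1] = 41.31 / 14.22 = 2.906 mg/L.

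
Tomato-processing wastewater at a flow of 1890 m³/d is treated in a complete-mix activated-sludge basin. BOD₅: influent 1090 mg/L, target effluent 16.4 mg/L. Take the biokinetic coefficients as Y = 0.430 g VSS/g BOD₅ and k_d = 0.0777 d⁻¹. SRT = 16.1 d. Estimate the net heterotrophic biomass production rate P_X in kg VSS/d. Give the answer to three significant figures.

Correct the yield for decay: Y_obs = Y/(1 + k_d θ_c) = 0.430 / (1 + 0.0777 × 16.1) = 0.430 / 2.251 = 0.1910.
Mass of BOD₅ removed per day: Q(S₀ − S) = 1890 × 1074 g/m³ = 2029 kg/d.
Net biomass production P_X = Y_obs × Q·(S₀ − S) = 0.1910 × 2029 = 387.6 kg VSS/d.

P_X ≈ 388 kg VSS/d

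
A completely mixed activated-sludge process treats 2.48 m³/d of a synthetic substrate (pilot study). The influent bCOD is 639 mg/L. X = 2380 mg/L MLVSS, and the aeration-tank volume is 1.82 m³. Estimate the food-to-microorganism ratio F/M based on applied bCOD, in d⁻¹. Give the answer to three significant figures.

F/M = applied load / biomass = Q·S₀/(V·X) = 2.48 × 639 / (1.820 × 2380) = 0.3659 d⁻¹.

F/M ≈ 0.366 d⁻¹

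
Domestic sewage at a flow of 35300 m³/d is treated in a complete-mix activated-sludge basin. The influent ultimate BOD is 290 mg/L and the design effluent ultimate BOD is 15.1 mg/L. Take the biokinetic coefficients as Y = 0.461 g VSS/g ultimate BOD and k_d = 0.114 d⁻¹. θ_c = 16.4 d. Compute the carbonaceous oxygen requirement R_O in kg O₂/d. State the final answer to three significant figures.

R_O ≈ 7490 kg O₂/d

Correct the yield for decay: Y_obs = Y/(1 + k_d θ_c) = 0.461 / (1 + 0.114 × 16.4) = 0.461 / 2.870 = 0.1606.
Substrate removed = Q·(S₀ − S) = 35300 m³/d × (290 − 15.1) g/m³ = 9.7×10^6 g/d = 9704 kg/d.
Biomass synthesised: P_X = Y_obs × 9704 = 1559 kg VSS/d.
Carbonaceous O₂ demand = substrate oxidised − cell-mass equivalent = 9704 − 1.42 × 1559 = 7490 kg O₂/d.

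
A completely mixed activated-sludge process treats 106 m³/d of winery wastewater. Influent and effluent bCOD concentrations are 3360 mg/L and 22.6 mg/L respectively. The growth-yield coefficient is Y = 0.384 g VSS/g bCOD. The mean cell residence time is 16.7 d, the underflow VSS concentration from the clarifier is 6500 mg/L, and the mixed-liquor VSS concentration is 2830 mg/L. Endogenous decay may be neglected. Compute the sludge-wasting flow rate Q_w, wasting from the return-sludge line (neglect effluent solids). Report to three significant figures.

V·X = Y·Q·ΔS·θ_c gives V = 0.384 × 106 × (3360 − 22.6) × 16.7 / 2830 = 801.6 m³.
Wasting from the return line (neglecting effluent solids): Q_w = V·X / (θ_c·X_r) = 801.6 × 2830 / (16.7 × 6500) = 20.90 m³/d.

Q_w ≈ 20.9 m³/d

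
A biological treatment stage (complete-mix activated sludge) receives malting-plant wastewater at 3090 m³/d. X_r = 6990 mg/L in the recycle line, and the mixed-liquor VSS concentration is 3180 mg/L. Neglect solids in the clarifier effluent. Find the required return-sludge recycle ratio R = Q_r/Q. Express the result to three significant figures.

R ≈ 0.835

Mass balance around the secondary clarifier (neglecting effluent solids): R = X / (X_r − X) = 3180 / (6990 − 3180) = 0.8346.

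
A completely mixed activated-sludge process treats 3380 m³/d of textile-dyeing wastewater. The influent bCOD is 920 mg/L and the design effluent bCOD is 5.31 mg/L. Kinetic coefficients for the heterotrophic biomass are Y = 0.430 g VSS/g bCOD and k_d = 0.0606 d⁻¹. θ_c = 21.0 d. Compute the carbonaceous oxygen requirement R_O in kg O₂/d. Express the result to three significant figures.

Observed yield with endogenous decay: Y_obs = Y / (1 + k_d·θ_c) = 0.430 / (1 + 0.0606 × 21.0) = 0.430 / 2.273 = 0.1892 g VSS/g bCOD.
Mass of bCOD removed per day: Q(S₀ − S) = 3380 × 914.7 g/m³ = 3092 kg/d.
P_X = Y_obs·Q·(S₀ − S) = 0.1892 × 3092 = 585.0 kg VSS/d.
Carbonaceous O₂ demand = substrate oxidised − cell-mass equivalent = 3092 − 1.42 × 585.0 = 2261 kg O₂/d.

R_O ≈ 2260 kg O₂/d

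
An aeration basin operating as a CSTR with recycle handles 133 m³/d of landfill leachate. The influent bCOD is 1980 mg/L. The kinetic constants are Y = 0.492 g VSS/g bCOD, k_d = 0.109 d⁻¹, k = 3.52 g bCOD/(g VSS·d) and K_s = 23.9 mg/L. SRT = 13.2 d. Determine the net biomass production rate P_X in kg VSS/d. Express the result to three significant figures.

P_X ≈ 53.0 kg VSS/d

For a completely mixed reactor with recycle the Lawrence–McCarty relation gives S = K_s·(1 + k_d·θ_c) / [θ_c·(Y·k − k_d) − 1] = 23.9 × (1 + 0.109 × 13.2) / [13.2 × (0.492 × 3.52 − 0.109) − 1] = 58.29 / 20.42 = 2.854 mg/L.
Y_obs = Y / (1 + k_d θ_c) = 0.492 / (1 + 0.109 × 13.2) = 0.492 / 2.439 = 0.2017.
Substrate removed = Q·(S₀ − S) = 133 m³/d × (1980 − 2.85) g/m³ = 2.63×10^5 g/d = 263.0 kg/d.
Biomass produced: P_X = Y_obs·Q·ΔS = 0.2017 × 263.0 ≈ 53.05 kg VSS/d.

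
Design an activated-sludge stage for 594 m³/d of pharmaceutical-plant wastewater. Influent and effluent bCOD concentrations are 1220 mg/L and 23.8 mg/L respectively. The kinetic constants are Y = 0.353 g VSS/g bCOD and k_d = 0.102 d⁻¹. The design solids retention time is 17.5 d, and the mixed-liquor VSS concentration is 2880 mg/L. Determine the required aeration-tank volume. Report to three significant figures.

Rearranging the biomass balance for a CMAS with decay, V = Y·Q·ΔS·θ_c / [X·(1+k_d θ_c)] = 0.353 × 594 × (1220 − 23.8) × 17.5 / [2880 × (1 + 0.102 × 17.5)] = 4.39×10^6 / 8021 = 547.2 m³.

V ≈ 547 m³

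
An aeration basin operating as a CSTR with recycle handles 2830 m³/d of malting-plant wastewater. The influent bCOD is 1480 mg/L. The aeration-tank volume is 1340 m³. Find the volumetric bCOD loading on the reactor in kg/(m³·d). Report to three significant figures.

L_v ≈ 3.13 kg bCOD/(m³·d)

Volumetric loading L_v = Q·S₀ / V = 2830 × 1480 g/m³ / 1340 m³ = 3126 g/(m³·d) = 3.126 kg bCOD/(m³·d).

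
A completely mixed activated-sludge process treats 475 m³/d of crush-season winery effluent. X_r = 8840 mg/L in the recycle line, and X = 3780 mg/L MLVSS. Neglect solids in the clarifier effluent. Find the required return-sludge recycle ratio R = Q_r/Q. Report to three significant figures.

R ≈ 0.747

Solids balance on the clarifier gives (1+R)X = R·X_r, so R = X/(X_r − X) = 3780 / (8840 − 3780) = 0.7470.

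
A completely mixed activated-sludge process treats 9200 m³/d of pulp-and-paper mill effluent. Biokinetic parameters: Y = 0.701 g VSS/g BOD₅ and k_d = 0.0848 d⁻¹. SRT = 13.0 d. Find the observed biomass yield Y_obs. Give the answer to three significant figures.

Y_obs ≈ 0.333 g VSS/g BOD₅

Observed yield with endogenous decay: Y_obs = Y / (1 + k_d·θ_c) = 0.701 / (1 + 0.0848 × 13.0) = 0.701 / 2.102 = 0.3334 g VSS/g BOD₅.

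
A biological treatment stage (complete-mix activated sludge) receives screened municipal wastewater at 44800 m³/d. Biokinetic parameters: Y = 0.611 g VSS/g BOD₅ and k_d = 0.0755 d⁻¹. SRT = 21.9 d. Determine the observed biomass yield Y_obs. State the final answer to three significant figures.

Y_obs ≈ 0.230 g VSS/g BOD₅

Correct the yield for decay: Y_obs = Y/(1 + k_d θ_c) = 0.611 / (1 + 0.0755 × 21.9) = 0.611 / 2.653 = 0.2303.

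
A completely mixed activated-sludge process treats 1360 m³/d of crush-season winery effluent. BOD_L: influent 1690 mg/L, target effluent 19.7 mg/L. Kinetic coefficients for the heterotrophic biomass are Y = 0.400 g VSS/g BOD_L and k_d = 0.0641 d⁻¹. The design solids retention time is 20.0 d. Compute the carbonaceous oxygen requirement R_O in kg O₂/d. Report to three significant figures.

Y_obs = Y / (1 + k_d θ_c) = 0.400 / (1 + 0.0641 × 20.0) = 0.400 / 2.282 = 0.1753.
ΔS = 1690 − 19.7 = 1670 mg/L, so the substrate removal rate is 1360 × 1670/1000 = 2272 kg BOD_L/d.
P_X = Y_obs·Q·(S₀ − S) = 0.1753 × 2272 = 398.2 kg VSS/d.
R_O = Q·ΔS − 1.42 P_X = 2272 − 565.4 = 1706 kg O₂/d.

R_O ≈ 1710 kg O₂/d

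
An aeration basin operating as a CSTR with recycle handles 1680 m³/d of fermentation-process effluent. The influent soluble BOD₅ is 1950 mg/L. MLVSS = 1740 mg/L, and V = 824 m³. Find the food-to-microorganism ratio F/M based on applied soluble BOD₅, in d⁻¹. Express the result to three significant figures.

F/M ≈ 2.28 d⁻¹

F/M = applied load / biomass = Q·S₀/(V·X) = 1680 × 1950 / (824.0 × 1740) = 2.285 d⁻¹.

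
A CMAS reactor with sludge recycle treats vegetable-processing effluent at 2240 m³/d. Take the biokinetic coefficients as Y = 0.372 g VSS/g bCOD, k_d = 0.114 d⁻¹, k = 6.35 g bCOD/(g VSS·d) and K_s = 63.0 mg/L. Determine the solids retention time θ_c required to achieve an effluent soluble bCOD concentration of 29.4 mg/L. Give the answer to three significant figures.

θ_c ≈ 1.57 d

Specific growth rate at S = 29.4 mg/L: μ = YkS/(K_s+S) = 0.372·6.35·29.4/(63.0+29.4) = 0.7516 d⁻¹.
Then 1/θ_c = μ − k_d = 0.7516 − 0.114 = 0.6376 d⁻¹, giving θ_c = 1.568 d.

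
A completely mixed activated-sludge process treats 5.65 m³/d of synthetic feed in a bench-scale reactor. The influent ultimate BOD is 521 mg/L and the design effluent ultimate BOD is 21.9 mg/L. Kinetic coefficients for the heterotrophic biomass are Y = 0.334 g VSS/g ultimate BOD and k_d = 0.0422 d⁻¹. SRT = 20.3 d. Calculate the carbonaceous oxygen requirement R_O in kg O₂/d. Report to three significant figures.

Y_obs = Y / (1 + k_d θ_c) = 0.334 / (1 + 0.0422 × 20.3) = 0.334 / 1.857 = 0.1799.
Q·(S₀ − S) = 5.65 × (521 − 21.9) × 10⁻³ = 2.820 kg/d removed.
Biomass synthesised: P_X = Y_obs × 2.820 = 0.5073 kg VSS/d.
R_O = Q·(S₀ − S) − 1.42·P_X = 2.820 − 1.42 × 0.5073 = 2.100 kg O₂/d.

R_O ≈ 2.10 kg O₂/d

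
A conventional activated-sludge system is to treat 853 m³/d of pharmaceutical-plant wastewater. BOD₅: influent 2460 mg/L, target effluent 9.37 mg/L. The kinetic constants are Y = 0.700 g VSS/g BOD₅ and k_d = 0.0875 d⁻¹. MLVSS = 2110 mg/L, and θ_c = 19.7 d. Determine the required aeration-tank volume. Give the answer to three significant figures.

V ≈ 5020 m³

From the SRT design equation V = Y Q (S₀−S) θ_c / [X (1 + k_d θ_c)] = 0.700 × 853 × (2460 − 9.37) × 19.7 / [2110 × (1 + 0.0875 × 19.7)] = 2.88×10^7 / 5747 = 5016 m³.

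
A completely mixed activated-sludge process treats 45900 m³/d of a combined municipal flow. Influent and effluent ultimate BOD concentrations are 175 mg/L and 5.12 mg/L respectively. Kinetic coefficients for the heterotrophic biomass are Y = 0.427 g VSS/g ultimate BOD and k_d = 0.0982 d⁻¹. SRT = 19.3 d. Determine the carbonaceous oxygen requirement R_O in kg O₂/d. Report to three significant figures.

R_O ≈ 6160 kg O₂/d

Correct the yield for decay: Y_obs = Y/(1 + k_d θ_c) = 0.427 / (1 + 0.0982 × 19.3) = 0.427 / 2.895 = 0.1475.
ΔS = 175 − 5.12 = 169.9 mg/L, so the substrate removal rate is 45900 × 169.9/1000 = 7797 kg ultimate BOD/d.
P_X = Y_obs·Q·(S₀ − S) = 0.1475 × 7797 = 1150 kg VSS/d.
R_O = Q·(S₀ − S) − 1.42·P_X = 7797 − 1.42 × 1150 = 6165 kg O₂/d.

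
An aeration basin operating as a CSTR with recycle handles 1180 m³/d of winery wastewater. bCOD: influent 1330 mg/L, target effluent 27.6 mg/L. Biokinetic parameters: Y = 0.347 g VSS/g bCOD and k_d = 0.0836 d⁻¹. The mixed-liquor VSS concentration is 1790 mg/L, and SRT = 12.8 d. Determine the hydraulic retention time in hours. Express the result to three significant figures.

Steady-state biomass mass balance: V·X·(1 + k_d·θ_c) = Y·Q·(S₀ − S)·θ_c, so V = 0.347 × 1180 × (1330 − 27.6) × 12.8 / [1790 × (1 + 0.0836 × 12.8)] = 6.83×10^6 / 3705 = 1842 m³.
Hydraulic retention time τ = V/Q = 1842 / 1180 = 1.561 d = 37.47 h.

τ ≈ 37.5 h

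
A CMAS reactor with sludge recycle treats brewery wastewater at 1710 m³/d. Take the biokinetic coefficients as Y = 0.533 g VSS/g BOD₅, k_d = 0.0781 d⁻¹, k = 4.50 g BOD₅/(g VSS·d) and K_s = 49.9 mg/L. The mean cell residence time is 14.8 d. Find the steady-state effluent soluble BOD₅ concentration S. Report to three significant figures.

For a completely mixed reactor with recycle the Lawrence–McCarty relation gives S = K_s·(1 + k_d·θ_c) / [θ_c·(Y·k − k_d) − 1] = 49.9 × (1 + 0.0781 × 14.8) / [14.8 × (0.533 × 4.50 − 0.0781) − 1] = 107.6 / 33.34 = 3.227 mg/L.

S ≈ 3.23 mg/L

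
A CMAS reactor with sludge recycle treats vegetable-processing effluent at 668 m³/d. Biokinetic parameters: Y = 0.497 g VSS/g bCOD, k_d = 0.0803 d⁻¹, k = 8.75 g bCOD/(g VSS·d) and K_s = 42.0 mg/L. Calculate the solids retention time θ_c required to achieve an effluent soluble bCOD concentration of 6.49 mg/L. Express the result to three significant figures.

θ_c ≈ 1.99 d

At the target effluent, Y k S/(K_s+S) = 0.497×8.75×6.49/48.49 = 0.5820 d⁻¹.
θ_c = 1/(μ − k_d) = 1/(0.5820 − 0.0803) = 1/0.5017 = 1.993 d.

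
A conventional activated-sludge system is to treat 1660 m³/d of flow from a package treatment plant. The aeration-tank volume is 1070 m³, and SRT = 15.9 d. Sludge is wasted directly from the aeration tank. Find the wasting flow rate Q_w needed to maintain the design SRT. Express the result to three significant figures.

For wasting at MLVSS concentration, Q_w = V/θ_c = 1070/15.9 = 67.30 m³/d.

Q_w ≈ 67.3 m³/d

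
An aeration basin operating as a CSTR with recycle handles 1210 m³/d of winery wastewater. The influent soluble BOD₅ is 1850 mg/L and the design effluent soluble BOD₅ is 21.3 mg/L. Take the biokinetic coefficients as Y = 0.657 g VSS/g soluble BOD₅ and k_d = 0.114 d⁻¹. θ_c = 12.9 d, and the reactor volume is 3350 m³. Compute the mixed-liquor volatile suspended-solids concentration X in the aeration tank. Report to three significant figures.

X = Y·Q·ΔS·θ_c / [V·(1 + k_d θ_c)] = 0.657 × 1210 × (1850 − 21.3) × 12.9 / [3350 × (1 + 0.114 × 12.9)] = 2266 mg/L.

X ≈ 2270 mg/L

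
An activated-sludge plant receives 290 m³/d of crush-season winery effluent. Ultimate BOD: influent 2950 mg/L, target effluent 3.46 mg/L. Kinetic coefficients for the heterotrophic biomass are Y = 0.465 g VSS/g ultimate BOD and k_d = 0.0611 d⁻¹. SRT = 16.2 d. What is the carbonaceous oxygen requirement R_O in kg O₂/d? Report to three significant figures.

Y_obs = Y / (1 + k_d θ_c) = 0.465 / (1 + 0.0611 × 16.2) = 0.465 / 1.990 = 0.2337.
Mass of ultimate BOD removed per day: Q(S₀ − S) = 290 × 2947 g/m³ = 854.5 kg/d.
P_X = Y_obs·Q·(S₀ − S) = 0.2337 × 854.5 = 199.7 kg VSS/d.
R_O = Q·(S₀ − S) − 1.42·P_X = 854.5 − 1.42 × 199.7 = 570.9 kg O₂/d.

R_O ≈ 571 kg O₂/d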